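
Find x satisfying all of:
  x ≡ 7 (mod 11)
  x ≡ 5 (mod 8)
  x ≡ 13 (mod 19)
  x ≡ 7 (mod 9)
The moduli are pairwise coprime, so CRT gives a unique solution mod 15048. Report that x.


Product of moduli M = 11 · 8 · 19 · 9 = 15048.
Merge one congruence at a time:
  Start: x ≡ 7 (mod 11).
  Combine with x ≡ 5 (mod 8); new modulus lcm = 88.
    Write x = 7 + 11·t and substitute into x ≡ 5 (mod 8): 11·t ≡ 5 − 7 = -2 (mod 8).
    Reduce coefficients mod 8: 3·t ≡ 6 (mod 8).
    The inverse of 3 mod 8 is 3 (since 3·3 = 9 = 1·8 + 1), so t ≡ 3·6 = 18 ≡ 2 (mod 8).
    Then x = 7 + 11·2 = 29, valid modulo lcm(11, 8) = 88: x ≡ 29 (mod 88).
  Combine with x ≡ 13 (mod 19); new modulus lcm = 1672.
    Write x = 29 + 88·t and substitute into x ≡ 13 (mod 19): 88·t ≡ 13 − 29 = -16 (mod 19).
    Reduce coefficients mod 19: 12·t ≡ 3 (mod 19).
    The inverse of 12 mod 19 is 8 (since 12·8 = 96 = 5·19 + 1), so t ≡ 8·3 = 24 ≡ 5 (mod 19).
    Then x = 29 + 88·5 = 469, valid modulo lcm(88, 19) = 1672: x ≡ 469 (mod 1672).
  Combine with x ≡ 7 (mod 9); new modulus lcm = 15048.
    Write x = 469 + 1672·t and substitute into x ≡ 7 (mod 9): 1672·t ≡ 7 − 469 = -462 (mod 9).
    Reduce coefficients mod 9: 7·t ≡ 6 (mod 9).
    The inverse of 7 mod 9 is 4 (since 7·4 = 28 = 3·9 + 1), so t ≡ 4·6 = 24 ≡ 6 (mod 9).
    Then x = 469 + 1672·6 = 10501, valid modulo lcm(1672, 9) = 15048: x ≡ 10501 (mod 15048).
Verify against each original: 10501 mod 11 = 7, 10501 mod 8 = 5, 10501 mod 19 = 13, 10501 mod 9 = 7.

x ≡ 10501 (mod 15048).


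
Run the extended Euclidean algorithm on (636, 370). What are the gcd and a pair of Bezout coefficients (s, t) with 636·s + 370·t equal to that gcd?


Euclidean algorithm on (636, 370) — divide until remainder is 0:
  636 = 1 · 370 + 266
  370 = 1 · 266 + 104
  266 = 2 · 104 + 58
  104 = 1 · 58 + 46
  58 = 1 · 46 + 12
  46 = 3 · 12 + 10
  12 = 1 · 10 + 2
  10 = 5 · 2 + 0
gcd(636, 370) = 2.
Track Bezout coefficients alongside the remainders: start with r₀ = 636 = a·1 + b·0 (s = 1, t = 0) and r₁ = 370 = a·0 + b·1 (s = 0, t = 1); each new remainder r_{k+1} = r_{k-1} − q_k·r_k inherits s_{k+1} = s_{k-1} − q_k·s_k, t_{k+1} = t_{k-1} − q_k·t_k, so r_k = a·s_k + b·t_k at every step:
  q = 1: r = 266, s = 1 − 1·0 = 1, t = 0 − 1·1 = -1  (check: 636·1 + 370·(-1) = 266)
  q = 1: r = 104, s = 0 − 1·1 = -1, t = 1 − 1·(-1) = 2  (check: 636·(-1) + 370·2 = 104)
  q = 2: r = 58, s = 1 − 2·(-1) = 3, t = -1 − 2·2 = -5  (check: 636·3 + 370·(-5) = 58)
  q = 1: r = 46, s = -1 − 1·3 = -4, t = 2 − 1·(-5) = 7  (check: 636·(-4) + 370·7 = 46)
  q = 1: r = 12, s = 3 − 1·(-4) = 7, t = -5 − 1·7 = -12  (check: 636·7 + 370·(-12) = 12)
  q = 3: r = 10, s = -4 − 3·7 = -25, t = 7 − 3·(-12) = 43  (check: 636·(-25) + 370·43 = 10)
  q = 1: r = 2, s = 7 − 1·(-25) = 32, t = -12 − 1·43 = -55  (check: 636·32 + 370·(-55) = 2)
The row with r = 2 (the gcd) gives the Bezout coefficients s = 32, t = -55.
Result: 636 · (32) + 370 · (-55) = 2.

gcd(636, 370) = 2; s = 32, t = -55 (check: 636·32 + 370·(-55) = 2).


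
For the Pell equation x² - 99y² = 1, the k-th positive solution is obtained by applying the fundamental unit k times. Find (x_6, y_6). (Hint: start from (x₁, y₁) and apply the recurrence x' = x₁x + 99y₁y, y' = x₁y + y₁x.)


Step 1: Find the fundamental solution (x₁, y₁) of x² - 99y² = 1.
  Expand √99 as a continued fraction. a₀ = ⌊√99⌋ = 9; iterate m_{k+1} = d_k·a_k − m_k, d_{k+1} = (99 − m_{k+1}²)/d_k, a_{k+1} = ⌊(a₀ + m_{k+1})/d_{k+1}⌋ (starting m₀ = 0, d₀ = 1), with convergents p_k = a_k·p_{k-1} + p_{k-2}, q_k = a_k·q_{k-1} + q_{k-2} (p₋₁ = 1, q₋₁ = 0):
  k = 0: a₀ = 9; p₀/q₀ = 9/1; p₀² − 99·q₀² = 81 − 99 = -18.
  k = 1: m = 9, d = 18, a = ⌊(9 + 9)/18⌋ = 1; p/q = (1·9 + 1)/(1·1 + 0) = 10/1; p² − 99·q² = 100 − 99 = 1.
  The first convergent with p² − 99·q² = 1 gives the fundamental solution (x₁, y₁) = (10, 1).
Step 2: Apply the recurrence (x_{n+1}, y_{n+1}) = (x₁x_n + 99y₁y_n, x₁y_n + y₁x_n) repeatedly.
  From (x_1, y_1) = (10, 1): x_2 = 10·10 + 99·1·1 = 199; y_2 = 10·1 + 1·10 = 20.
  From (x_2, y_2) = (199, 20): x_3 = 10·199 + 99·1·20 = 3970; y_3 = 10·20 + 1·199 = 399.
  From (x_3, y_3) = (3970, 399): x_4 = 10·3970 + 99·1·399 = 79201; y_4 = 10·399 + 1·3970 = 7960.
  From (x_4, y_4) = (79201, 7960): x_5 = 10·79201 + 99·1·7960 = 1580050; y_5 = 10·7960 + 1·79201 = 158801.
  From (x_5, y_5) = (1580050, 158801): x_6 = 10·1580050 + 99·1·158801 = 31521799; y_6 = 10·158801 + 1·1580050 = 3168060.
Step 3: Verify x_6² - 99·y_6² = 993623812196401 - 993623812196400 = 1 (should be 1). ✓

(x_1, y_1) = (10, 1); (x_6, y_6) = (31521799, 3168060).


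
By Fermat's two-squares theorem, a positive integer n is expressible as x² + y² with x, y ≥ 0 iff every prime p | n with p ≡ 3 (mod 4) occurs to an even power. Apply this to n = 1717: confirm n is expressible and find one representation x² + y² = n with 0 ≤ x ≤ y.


Step 1: Factor n = 1717 = 17 · 101.
Step 2: Check the mod-4 condition on each prime factor: 17 ≡ 1 (mod 4), exponent 1; 101 ≡ 1 (mod 4), exponent 1.
All primes ≡ 3 (mod 4) appear to even exponent (or don't appear), so by the two-squares theorem n IS expressible as a sum of two squares.
Step 3: Build a representation. Here n = 17 · 101 is a product of primes ≡ 1 (mod 4). Each prime p ≡ 1 (mod 4) is itself a sum of two squares; find a² by testing p − a² for a perfect square:
  17: 17 − 1² = 16 = 4² ⇒ 17 = 1² + 4².
  101: 101 − 1² = 100 = 10² ⇒ 101 = 1² + 10².
  Combine using the Brahmagupta–Fibonacci identity (a² + b²)(c² + d²) = (ac − bd)² + (ad + bc)² = (ac + bd)² + (ad − bc)²:
  17 · 101 = 1717: from (1² + 4²)(1² + 10²), take (1·1 − 4·10, 1·10 + 4·1) = (1 − 40, 10 + 4) = (-39, 14); dropping signs (only squares matter) gives (39, 14); check 39² + 14² = 1521 + 196 = 1717 ✓.
Step 4: Order so x ≤ y and verify: 14² + 39² = 196 + 1521 = 1717 = n. ✓

n = 1717 = 14² + 39² (one valid representation with x ≤ y).


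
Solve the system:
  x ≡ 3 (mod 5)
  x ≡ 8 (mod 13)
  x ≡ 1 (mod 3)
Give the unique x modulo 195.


Moduli 5, 13, 3 are pairwise coprime; by CRT there is a unique solution modulo M = 5 · 13 · 3 = 195.
Solve pairwise, accumulating the modulus:
  Start with x ≡ 3 (mod 5).
  Combine with x ≡ 8 (mod 13): since gcd(5, 13) = 1, we get a unique residue mod 65.
    Write x = 3 + 5·t and substitute into x ≡ 8 (mod 13): 5·t ≡ 8 − 3 = 5 (mod 13).
    The inverse of 5 mod 13 is 8 (since 5·8 = 40 = 3·13 + 1), so t ≡ 8·5 = 40 ≡ 1 (mod 13).
    Then x = 3 + 5·1 = 8, valid modulo lcm(5, 13) = 65: x ≡ 8 (mod 65).
  Combine with x ≡ 1 (mod 3): since gcd(65, 3) = 1, we get a unique residue mod 195.
    Write x = 8 + 65·t and substitute into x ≡ 1 (mod 3): 65·t ≡ 1 − 8 = -7 (mod 3).
    Reduce coefficients mod 3: 2·t ≡ 2 (mod 3).
    The inverse of 2 mod 3 is 2 (since 2·2 = 4 = 1·3 + 1), so t ≡ 2·2 = 4 ≡ 1 (mod 3).
    Then x = 8 + 65·1 = 73, valid modulo lcm(65, 3) = 195: x ≡ 73 (mod 195).
Verify: 73 mod 5 = 3 ✓, 73 mod 13 = 8 ✓, 73 mod 3 = 1 ✓.

x ≡ 73 (mod 195).


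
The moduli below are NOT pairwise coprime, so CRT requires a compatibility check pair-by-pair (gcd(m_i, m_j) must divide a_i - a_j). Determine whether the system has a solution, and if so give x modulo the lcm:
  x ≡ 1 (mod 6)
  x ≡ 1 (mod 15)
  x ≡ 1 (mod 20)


Moduli 6, 15, 20 are not pairwise coprime, so CRT works modulo lcm(m_i) when all pairwise compatibility conditions hold.
Pairwise compatibility: gcd(m_i, m_j) must divide a_i - a_j for every pair.
Merge one congruence at a time:
  Start: x ≡ 1 (mod 6).
  Combine with x ≡ 1 (mod 15): gcd(6, 15) = 3; 1 - 1 = 0, which IS divisible by 3, so compatible.
    Write x = 1 + 6·t and substitute into x ≡ 1 (mod 15): 6·t ≡ 1 − 1 = 0 (mod 15).
    Divide the congruence (and modulus) by g = 3: 2·t ≡ 0 (mod 5).
    The inverse of 2 mod 5 is 3 (since 2·3 = 6 = 1·5 + 1), so t ≡ 3·0 = 0 ≡ 0 (mod 5).
    Then x = 1 + 6·0 = 1, valid modulo lcm(6, 15) = 30: x ≡ 1 (mod 30).
  Combine with x ≡ 1 (mod 20): gcd(30, 20) = 10; 1 - 1 = 0, which IS divisible by 10, so compatible.
    Write x = 1 + 30·t and substitute into x ≡ 1 (mod 20): 30·t ≡ 1 − 1 = 0 (mod 20).
    Divide the congruence (and modulus) by g = 10: 3·t ≡ 0 (mod 2).
    Reduce coefficients mod 2: 1·t ≡ 0 (mod 2).
    So t ≡ 0 (mod 2).
    Then x = 1 + 30·0 = 1, valid modulo lcm(30, 20) = 60: x ≡ 1 (mod 60).
Verify: 1 mod 6 = 1, 1 mod 15 = 1, 1 mod 20 = 1.

x ≡ 1 (mod 60).


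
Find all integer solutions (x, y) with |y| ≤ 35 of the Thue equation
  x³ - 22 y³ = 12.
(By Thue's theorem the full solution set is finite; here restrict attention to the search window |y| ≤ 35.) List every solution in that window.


The equation is x³ - 22y³ = 12. For fixed y, x³ = 22·y³ + 12, so a solution requires the RHS to be a perfect cube.
Strategy: iterate y from -35 to 35, compute RHS = 22·y³ + 12, and check whether it is a (positive or negative) perfect cube.
Check small values of y:
  y = 0: RHS = 12 is not a perfect cube.
  y = 1: RHS = 34 is not a perfect cube.
  y = -1: RHS = -10 is not a perfect cube.
  y = 2: RHS = 188 is not a perfect cube.
  y = -2: RHS = -164 is not a perfect cube.
  y = 3: RHS = 606 is not a perfect cube.
  y = -3: RHS = -582 is not a perfect cube.
Continuing the search up to |y| = 35 finds no solutions either.
No (x, y) in the scanned range satisfies the equation.

No integer solutions with |y| ≤ 35.


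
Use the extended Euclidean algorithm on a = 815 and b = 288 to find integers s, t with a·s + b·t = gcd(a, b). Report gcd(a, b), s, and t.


Euclidean algorithm on (815, 288) — divide until remainder is 0:
  815 = 2 · 288 + 239
  288 = 1 · 239 + 49
  239 = 4 · 49 + 43
  49 = 1 · 43 + 6
  43 = 7 · 6 + 1
  6 = 6 · 1 + 0
gcd(815, 288) = 1.
Track Bezout coefficients alongside the remainders: start with r₀ = 815 = a·1 + b·0 (s = 1, t = 0) and r₁ = 288 = a·0 + b·1 (s = 0, t = 1); each new remainder r_{k+1} = r_{k-1} − q_k·r_k inherits s_{k+1} = s_{k-1} − q_k·s_k, t_{k+1} = t_{k-1} − q_k·t_k, so r_k = a·s_k + b·t_k at every step:
  q = 2: r = 239, s = 1 − 2·0 = 1, t = 0 − 2·1 = -2  (check: 815·1 + 288·(-2) = 239)
  q = 1: r = 49, s = 0 − 1·1 = -1, t = 1 − 1·(-2) = 3  (check: 815·(-1) + 288·3 = 49)
  q = 4: r = 43, s = 1 − 4·(-1) = 5, t = -2 − 4·3 = -14  (check: 815·5 + 288·(-14) = 43)
  q = 1: r = 6, s = -1 − 1·5 = -6, t = 3 − 1·(-14) = 17  (check: 815·(-6) + 288·17 = 6)
  q = 7: r = 1, s = 5 − 7·(-6) = 47, t = -14 − 7·17 = -133  (check: 815·47 + 288·(-133) = 1)
The row with r = 1 (the gcd) gives the Bezout coefficients s = 47, t = -133.
Result: 815 · (47) + 288 · (-133) = 1.

gcd(815, 288) = 1; s = 47, t = -133 (check: 815·47 + 288·(-133) = 1).


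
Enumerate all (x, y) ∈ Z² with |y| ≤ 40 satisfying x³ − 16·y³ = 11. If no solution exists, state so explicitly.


The equation is x³ - 16y³ = 11. For fixed y, x³ = 16·y³ + 11, so a solution requires the RHS to be a perfect cube.
Strategy: iterate y from -40 to 40, compute RHS = 16·y³ + 11, and check whether it is a (positive or negative) perfect cube.
Check small values of y:
  y = 0: RHS = 11 is not a perfect cube.
  y = 1: RHS = 27 = (3)³ ⇒ x = 3 works.
  y = -1: RHS = -5 is not a perfect cube.
  y = 2: RHS = 139 is not a perfect cube.
  y = -2: RHS = -117 is not a perfect cube.
  y = 3: RHS = 443 is not a perfect cube.
  y = -3: RHS = -421 is not a perfect cube.
Continuing the search up to |y| = 40 finds no further solutions beyond those listed.
Collected solutions: (3, 1).

Solutions (with |y| ≤ 40): (3, 1).


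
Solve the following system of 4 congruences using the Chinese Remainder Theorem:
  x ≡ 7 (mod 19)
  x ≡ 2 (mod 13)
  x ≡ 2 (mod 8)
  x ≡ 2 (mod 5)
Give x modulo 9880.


Product of moduli M = 19 · 13 · 8 · 5 = 9880.
Merge one congruence at a time:
  Start: x ≡ 7 (mod 19).
  Combine with x ≡ 2 (mod 13); new modulus lcm = 247.
    Write x = 7 + 19·t and substitute into x ≡ 2 (mod 13): 19·t ≡ 2 − 7 = -5 (mod 13).
    Reduce coefficients mod 13: 6·t ≡ 8 (mod 13).
    The inverse of 6 mod 13 is 11 (since 6·11 = 66 = 5·13 + 1), so t ≡ 11·8 = 88 ≡ 10 (mod 13).
    Then x = 7 + 19·10 = 197, valid modulo lcm(19, 13) = 247: x ≡ 197 (mod 247).
  Combine with x ≡ 2 (mod 8); new modulus lcm = 1976.
    Write x = 197 + 247·t and substitute into x ≡ 2 (mod 8): 247·t ≡ 2 − 197 = -195 (mod 8).
    Reduce coefficients mod 8: 7·t ≡ 5 (mod 8).
    The inverse of 7 mod 8 is 7 (since 7·7 = 49 = 6·8 + 1), so t ≡ 7·5 = 35 ≡ 3 (mod 8).
    Then x = 197 + 247·3 = 938, valid modulo lcm(247, 8) = 1976: x ≡ 938 (mod 1976).
  Combine with x ≡ 2 (mod 5); new modulus lcm = 9880.
    Write x = 938 + 1976·t and substitute into x ≡ 2 (mod 5): 1976·t ≡ 2 − 938 = -936 (mod 5).
    Reduce coefficients mod 5: 1·t ≡ 4 (mod 5).
    So t ≡ 4 (mod 5).
    Then x = 938 + 1976·4 = 8842, valid modulo lcm(1976, 5) = 9880: x ≡ 8842 (mod 9880).
Verify against each original: 8842 mod 19 = 7, 8842 mod 13 = 2, 8842 mod 8 = 2, 8842 mod 5 = 2.

x ≡ 8842 (mod 9880).


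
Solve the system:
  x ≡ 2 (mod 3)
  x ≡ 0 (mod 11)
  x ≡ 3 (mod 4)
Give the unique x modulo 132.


Moduli 3, 11, 4 are pairwise coprime; by CRT there is a unique solution modulo M = 3 · 11 · 4 = 132.
Solve pairwise, accumulating the modulus:
  Start with x ≡ 2 (mod 3).
  Combine with x ≡ 0 (mod 11): since gcd(3, 11) = 1, we get a unique residue mod 33.
    Write x = 2 + 3·t and substitute into x ≡ 0 (mod 11): 3·t ≡ 0 − 2 = -2 (mod 11).
    Reduce coefficients mod 11: 3·t ≡ 9 (mod 11).
    The inverse of 3 mod 11 is 4 (since 3·4 = 12 = 1·11 + 1), so t ≡ 4·9 = 36 ≡ 3 (mod 11).
    Then x = 2 + 3·3 = 11, valid modulo lcm(3, 11) = 33: x ≡ 11 (mod 33).
  Combine with x ≡ 3 (mod 4): since gcd(33, 4) = 1, we get a unique residue mod 132.
    Write x = 11 + 33·t and substitute into x ≡ 3 (mod 4): 33·t ≡ 3 − 11 = -8 (mod 4).
    Reduce coefficients mod 4: 1·t ≡ 0 (mod 4).
    So t ≡ 0 (mod 4).
    Then x = 11 + 33·0 = 11, valid modulo lcm(33, 4) = 132: x ≡ 11 (mod 132).
Verify: 11 mod 3 = 2 ✓, 11 mod 11 = 0 ✓, 11 mod 4 = 3 ✓.

x ≡ 11 (mod 132).


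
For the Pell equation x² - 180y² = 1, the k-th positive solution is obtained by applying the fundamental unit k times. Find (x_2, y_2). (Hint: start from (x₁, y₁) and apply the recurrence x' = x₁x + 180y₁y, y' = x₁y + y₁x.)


Step 1: Find the fundamental solution (x₁, y₁) of x² - 180y² = 1.
  Expand √180 as a continued fraction. a₀ = ⌊√180⌋ = 13; iterate m_{k+1} = d_k·a_k − m_k, d_{k+1} = (180 − m_{k+1}²)/d_k, a_{k+1} = ⌊(a₀ + m_{k+1})/d_{k+1}⌋ (starting m₀ = 0, d₀ = 1), with convergents p_k = a_k·p_{k-1} + p_{k-2}, q_k = a_k·q_{k-1} + q_{k-2} (p₋₁ = 1, q₋₁ = 0):
  k = 0: a₀ = 13; p₀/q₀ = 13/1; p₀² − 180·q₀² = 169 − 180 = -11.
  k = 1: m = 13, d = 11, a = ⌊(13 + 13)/11⌋ = 2; p/q = (2·13 + 1)/(2·1 + 0) = 27/2; p² − 180·q² = 729 − 720 = 9.
  k = 2: m = 9, d = 9, a = ⌊(13 + 9)/9⌋ = 2; p/q = (2·27 + 13)/(2·2 + 1) = 67/5; p² − 180·q² = 4489 − 4500 = -11.
  k = 3: m = 9, d = 11, a = ⌊(13 + 9)/11⌋ = 2; p/q = (2·67 + 27)/(2·5 + 2) = 161/12; p² − 180·q² = 25921 − 25920 = 1.
  The first convergent with p² − 180·q² = 1 gives the fundamental solution (x₁, y₁) = (161, 12).
Step 2: Apply the recurrence (x_{n+1}, y_{n+1}) = (x₁x_n + 180y₁y_n, x₁y_n + y₁x_n) repeatedly.
  From (x_1, y_1) = (161, 12): x_2 = 161·161 + 180·12·12 = 51841; y_2 = 161·12 + 12·161 = 3864.
Step 3: Verify x_2² - 180·y_2² = 2687489281 - 2687489280 = 1 (should be 1). ✓

(x_1, y_1) = (161, 12); (x_2, y_2) = (51841, 3864).


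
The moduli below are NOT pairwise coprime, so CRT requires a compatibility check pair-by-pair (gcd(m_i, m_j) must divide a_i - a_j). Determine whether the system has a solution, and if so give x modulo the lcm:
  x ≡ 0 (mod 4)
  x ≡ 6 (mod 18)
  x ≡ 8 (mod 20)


Moduli 4, 18, 20 are not pairwise coprime, so CRT works modulo lcm(m_i) when all pairwise compatibility conditions hold.
Pairwise compatibility: gcd(m_i, m_j) must divide a_i - a_j for every pair.
Merge one congruence at a time:
  Start: x ≡ 0 (mod 4).
  Combine with x ≡ 6 (mod 18): gcd(4, 18) = 2; 6 - 0 = 6, which IS divisible by 2, so compatible.
    Write x = 0 + 4·t and substitute into x ≡ 6 (mod 18): 4·t ≡ 6 − 0 = 6 (mod 18).
    Divide the congruence (and modulus) by g = 2: 2·t ≡ 3 (mod 9).
    The inverse of 2 mod 9 is 5 (since 2·5 = 10 = 1·9 + 1), so t ≡ 5·3 = 15 ≡ 6 (mod 9).
    Then x = 0 + 4·6 = 24, valid modulo lcm(4, 18) = 36: x ≡ 24 (mod 36).
  Combine with x ≡ 8 (mod 20): gcd(36, 20) = 4; 8 - 24 = -16, which IS divisible by 4, so compatible.
    Write x = 24 + 36·t and substitute into x ≡ 8 (mod 20): 36·t ≡ 8 − 24 = -16 (mod 20).
    Divide the congruence (and modulus) by g = 4: 9·t ≡ -4 (mod 5).
    Reduce coefficients mod 5: 4·t ≡ 1 (mod 5).
    The inverse of 4 mod 5 is 4 (since 4·4 = 16 = 3·5 + 1), so t ≡ 4·1 = 4 ≡ 4 (mod 5).
    Then x = 24 + 36·4 = 168, valid modulo lcm(36, 20) = 180: x ≡ 168 (mod 180).
Verify: 168 mod 4 = 0, 168 mod 18 = 6, 168 mod 20 = 8.

x ≡ 168 (mod 180).


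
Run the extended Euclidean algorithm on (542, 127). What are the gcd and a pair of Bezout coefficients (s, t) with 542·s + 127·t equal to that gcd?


Euclidean algorithm on (542, 127) — divide until remainder is 0:
  542 = 4 · 127 + 34
  127 = 3 · 34 + 25
  34 = 1 · 25 + 9
  25 = 2 · 9 + 7
  9 = 1 · 7 + 2
  7 = 3 · 2 + 1
  2 = 2 · 1 + 0
gcd(542, 127) = 1.
Track Bezout coefficients alongside the remainders: start with r₀ = 542 = a·1 + b·0 (s = 1, t = 0) and r₁ = 127 = a·0 + b·1 (s = 0, t = 1); each new remainder r_{k+1} = r_{k-1} − q_k·r_k inherits s_{k+1} = s_{k-1} − q_k·s_k, t_{k+1} = t_{k-1} − q_k·t_k, so r_k = a·s_k + b·t_k at every step:
  q = 4: r = 34, s = 1 − 4·0 = 1, t = 0 − 4·1 = -4  (check: 542·1 + 127·(-4) = 34)
  q = 3: r = 25, s = 0 − 3·1 = -3, t = 1 − 3·(-4) = 13  (check: 542·(-3) + 127·13 = 25)
  q = 1: r = 9, s = 1 − 1·(-3) = 4, t = -4 − 1·13 = -17  (check: 542·4 + 127·(-17) = 9)
  q = 2: r = 7, s = -3 − 2·4 = -11, t = 13 − 2·(-17) = 47  (check: 542·(-11) + 127·47 = 7)
  q = 1: r = 2, s = 4 − 1·(-11) = 15, t = -17 − 1·47 = -64  (check: 542·15 + 127·(-64) = 2)
  q = 3: r = 1, s = -11 − 3·15 = -56, t = 47 − 3·(-64) = 239  (check: 542·(-56) + 127·239 = 1)
The row with r = 1 (the gcd) gives the Bezout coefficients s = -56, t = 239.
Result: 542 · (-56) + 127 · (239) = 1.

gcd(542, 127) = 1; s = -56, t = 239 (check: 542·(-56) + 127·239 = 1).


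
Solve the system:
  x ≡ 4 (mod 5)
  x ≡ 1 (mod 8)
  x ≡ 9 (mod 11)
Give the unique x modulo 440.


Moduli 5, 8, 11 are pairwise coprime; by CRT there is a unique solution modulo M = 5 · 8 · 11 = 440.
Solve pairwise, accumulating the modulus:
  Start with x ≡ 4 (mod 5).
  Combine with x ≡ 1 (mod 8): since gcd(5, 8) = 1, we get a unique residue mod 40.
    Write x = 4 + 5·t and substitute into x ≡ 1 (mod 8): 5·t ≡ 1 − 4 = -3 (mod 8).
    Reduce coefficients mod 8: 5·t ≡ 5 (mod 8).
    The inverse of 5 mod 8 is 5 (since 5·5 = 25 = 3·8 + 1), so t ≡ 5·5 = 25 ≡ 1 (mod 8).
    Then x = 4 + 5·1 = 9, valid modulo lcm(5, 8) = 40: x ≡ 9 (mod 40).
  Combine with x ≡ 9 (mod 11): since gcd(40, 11) = 1, we get a unique residue mod 440.
    Write x = 9 + 40·t and substitute into x ≡ 9 (mod 11): 40·t ≡ 9 − 9 = 0 (mod 11).
    Reduce coefficients mod 11: 7·t ≡ 0 (mod 11).
    The inverse of 7 mod 11 is 8 (since 7·8 = 56 = 5·11 + 1), so t ≡ 8·0 = 0 ≡ 0 (mod 11).
    Then x = 9 + 40·0 = 9, valid modulo lcm(40, 11) = 440: x ≡ 9 (mod 440).
Verify: 9 mod 5 = 4 ✓, 9 mod 8 = 1 ✓, 9 mod 11 = 9 ✓.

x ≡ 9 (mod 440).


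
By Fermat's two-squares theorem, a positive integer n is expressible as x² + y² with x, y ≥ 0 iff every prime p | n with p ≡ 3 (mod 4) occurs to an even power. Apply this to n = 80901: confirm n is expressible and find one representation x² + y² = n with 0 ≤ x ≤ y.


Step 1: Factor n = 80901 = 3^2 · 89 · 101.
Step 2: Check the mod-4 condition on each prime factor: 3 ≡ 3 (mod 4), exponent 2 (must be even); 89 ≡ 1 (mod 4), exponent 1; 101 ≡ 1 (mod 4), exponent 1.
All primes ≡ 3 (mod 4) appear to even exponent (or don't appear), so by the two-squares theorem n IS expressible as a sum of two squares.
Step 3: Build a representation. Group n = k² · m with k = 3 and m = 89 · 101 = 8989 (a product of primes ≡ 1 (mod 4)); a representation of m scales to one of n via (k·x)² + (k·y)² = k²(x² + y²). Each prime p ≡ 1 (mod 4) is itself a sum of two squares; find a² by testing p − a² for a perfect square:
  89: 89 − 1² = 88, 89 − 2² = 85, 89 − 3² = 80, 89 − 4² = 73, 89 − 5² = 64 = 8² ⇒ 89 = 5² + 8².
  101: 101 − 1² = 100 = 10² ⇒ 101 = 1² + 10².
  Combine using the Brahmagupta–Fibonacci identity (a² + b²)(c² + d²) = (ac − bd)² + (ad + bc)² = (ac + bd)² + (ad − bc)²:
  89 · 101 = 8989: from (5² + 8²)(1² + 10²), take (5·1 − 8·10, 5·10 + 8·1) = (5 − 80, 50 + 8) = (-75, 58); dropping signs (only squares matter) gives (75, 58); check 75² + 58² = 5625 + 3364 = 8989 ✓.
  Scale by k = 3: (3·75, 3·58) = (225, 174).
Step 4: Order so x ≤ y and verify: 174² + 225² = 30276 + 50625 = 80901 = n. ✓

n = 80901 = 174² + 225² (one valid representation with x ≤ y).


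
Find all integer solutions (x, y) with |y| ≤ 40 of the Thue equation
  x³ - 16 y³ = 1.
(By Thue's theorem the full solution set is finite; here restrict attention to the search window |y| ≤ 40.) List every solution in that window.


The equation is x³ - 16y³ = 1. For fixed y, x³ = 16·y³ + 1, so a solution requires the RHS to be a perfect cube.
Strategy: iterate y from -40 to 40, compute RHS = 16·y³ + 1, and check whether it is a (positive or negative) perfect cube.
Check small values of y:
  y = 0: RHS = 1 = (1)³ ⇒ x = 1 works.
  y = 1: RHS = 17 is not a perfect cube.
  y = -1: RHS = -15 is not a perfect cube.
  y = 2: RHS = 129 is not a perfect cube.
  y = -2: RHS = -127 is not a perfect cube.
  y = 3: RHS = 433 is not a perfect cube.
  y = -3: RHS = -431 is not a perfect cube.
Continuing the search up to |y| = 40 finds no further solutions beyond those listed.
Collected solutions: (1, 0).

Solutions (with |y| ≤ 40): (1, 0).


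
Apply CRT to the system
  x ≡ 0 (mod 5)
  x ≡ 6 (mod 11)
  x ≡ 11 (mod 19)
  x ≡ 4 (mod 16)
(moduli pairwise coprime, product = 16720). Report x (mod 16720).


Product of moduli M = 5 · 11 · 19 · 16 = 16720.
Merge one congruence at a time:
  Start: x ≡ 0 (mod 5).
  Combine with x ≡ 6 (mod 11); new modulus lcm = 55.
    Write x = 0 + 5·t and substitute into x ≡ 6 (mod 11): 5·t ≡ 6 − 0 = 6 (mod 11).
    The inverse of 5 mod 11 is 9 (since 5·9 = 45 = 4·11 + 1), so t ≡ 9·6 = 54 ≡ 10 (mod 11).
    Then x = 0 + 5·10 = 50, valid modulo lcm(5, 11) = 55: x ≡ 50 (mod 55).
  Combine with x ≡ 11 (mod 19); new modulus lcm = 1045.
    Write x = 50 + 55·t and substitute into x ≡ 11 (mod 19): 55·t ≡ 11 − 50 = -39 (mod 19).
    Reduce coefficients mod 19: 17·t ≡ 18 (mod 19).
    The inverse of 17 mod 19 is 9 (since 17·9 = 153 = 8·19 + 1), so t ≡ 9·18 = 162 ≡ 10 (mod 19).
    Then x = 50 + 55·10 = 600, valid modulo lcm(55, 19) = 1045: x ≡ 600 (mod 1045).
  Combine with x ≡ 4 (mod 16); new modulus lcm = 16720.
    Write x = 600 + 1045·t and substitute into x ≡ 4 (mod 16): 1045·t ≡ 4 − 600 = -596 (mod 16).
    Reduce coefficients mod 16: 5·t ≡ 12 (mod 16).
    The inverse of 5 mod 16 is 13 (since 5·13 = 65 = 4·16 + 1), so t ≡ 13·12 = 156 ≡ 12 (mod 16).
    Then x = 600 + 1045·12 = 13140, valid modulo lcm(1045, 16) = 16720: x ≡ 13140 (mod 16720).
Verify against each original: 13140 mod 5 = 0, 13140 mod 11 = 6, 13140 mod 19 = 11, 13140 mod 16 = 4.

x ≡ 13140 (mod 16720).


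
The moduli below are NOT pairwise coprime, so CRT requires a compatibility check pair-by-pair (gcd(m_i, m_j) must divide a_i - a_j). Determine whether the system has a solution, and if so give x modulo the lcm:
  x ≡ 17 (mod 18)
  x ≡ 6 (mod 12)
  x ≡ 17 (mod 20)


Moduli 18, 12, 20 are not pairwise coprime, so CRT works modulo lcm(m_i) when all pairwise compatibility conditions hold.
Pairwise compatibility: gcd(m_i, m_j) must divide a_i - a_j for every pair.
Merge one congruence at a time:
  Start: x ≡ 17 (mod 18).
  Combine with x ≡ 6 (mod 12): gcd(18, 12) = 6, and 6 - 17 = -11 is NOT divisible by 6.
    ⇒ system is inconsistent (no integer solution).

No solution (the system is inconsistent).


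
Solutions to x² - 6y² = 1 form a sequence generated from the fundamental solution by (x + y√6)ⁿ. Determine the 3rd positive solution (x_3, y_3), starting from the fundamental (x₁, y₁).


Step 1: Find the fundamental solution (x₁, y₁) of x² - 6y² = 1.
  Expand √6 as a continued fraction. a₀ = ⌊√6⌋ = 2; iterate m_{k+1} = d_k·a_k − m_k, d_{k+1} = (6 − m_{k+1}²)/d_k, a_{k+1} = ⌊(a₀ + m_{k+1})/d_{k+1}⌋ (starting m₀ = 0, d₀ = 1), with convergents p_k = a_k·p_{k-1} + p_{k-2}, q_k = a_k·q_{k-1} + q_{k-2} (p₋₁ = 1, q₋₁ = 0):
  k = 0: a₀ = 2; p₀/q₀ = 2/1; p₀² − 6·q₀² = 4 − 6 = -2.
  k = 1: m = 2, d = 2, a = ⌊(2 + 2)/2⌋ = 2; p/q = (2·2 + 1)/(2·1 + 0) = 5/2; p² − 6·q² = 25 − 24 = 1.
  The first convergent with p² − 6·q² = 1 gives the fundamental solution (x₁, y₁) = (5, 2).
Step 2: Apply the recurrence (x_{n+1}, y_{n+1}) = (x₁x_n + 6y₁y_n, x₁y_n + y₁x_n) repeatedly.
  From (x_1, y_1) = (5, 2): x_2 = 5·5 + 6·2·2 = 49; y_2 = 5·2 + 2·5 = 20.
  From (x_2, y_2) = (49, 20): x_3 = 5·49 + 6·2·20 = 485; y_3 = 5·20 + 2·49 = 198.
Step 3: Verify x_3² - 6·y_3² = 235225 - 235224 = 1 (should be 1). ✓

(x_1, y_1) = (5, 2); (x_3, y_3) = (485, 198).


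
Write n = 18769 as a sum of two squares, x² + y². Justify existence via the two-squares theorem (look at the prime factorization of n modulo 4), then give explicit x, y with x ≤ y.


Step 1: Factor n = 18769 = 137^2.
Step 2: Check the mod-4 condition on each prime factor: 137 ≡ 1 (mod 4), exponent 2.
All primes ≡ 3 (mod 4) appear to even exponent (or don't appear), so by the two-squares theorem n IS expressible as a sum of two squares.
Step 3: Build a representation. Here n = 137 · 137 is a product of primes ≡ 1 (mod 4). Each prime p ≡ 1 (mod 4) is itself a sum of two squares; find a² by testing p − a² for a perfect square:
  137: 137 − 1² = 136, 137 − 2² = 133, 137 − 3² = 128, 137 − 4² = 121 = 11² ⇒ 137 = 4² + 11².
  Combine using the Brahmagupta–Fibonacci identity (a² + b²)(c² + d²) = (ac − bd)² + (ad + bc)² = (ac + bd)² + (ad − bc)²:
  137 · 137 = 18769: from (4² + 11²)(4² + 11²), take (4·4 − 11·11, 4·11 + 11·4) = (16 − 121, 44 + 44) = (-105, 88); dropping signs (only squares matter) gives (105, 88); check 105² + 88² = 11025 + 7744 = 18769 ✓.
Step 4: Order so x ≤ y and verify: 88² + 105² = 7744 + 11025 = 18769 = n. ✓

n = 18769 = 88² + 105² (one valid representation with x ≤ y).


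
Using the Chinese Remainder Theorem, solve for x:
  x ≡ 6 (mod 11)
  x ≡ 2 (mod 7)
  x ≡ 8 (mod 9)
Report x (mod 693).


Moduli 11, 7, 9 are pairwise coprime; by CRT there is a unique solution modulo M = 11 · 7 · 9 = 693.
Solve pairwise, accumulating the modulus:
  Start with x ≡ 6 (mod 11).
  Combine with x ≡ 2 (mod 7): since gcd(11, 7) = 1, we get a unique residue mod 77.
    Write x = 6 + 11·t and substitute into x ≡ 2 (mod 7): 11·t ≡ 2 − 6 = -4 (mod 7).
    Reduce coefficients mod 7: 4·t ≡ 3 (mod 7).
    The inverse of 4 mod 7 is 2 (since 4·2 = 8 = 1·7 + 1), so t ≡ 2·3 = 6 ≡ 6 (mod 7).
    Then x = 6 + 11·6 = 72, valid modulo lcm(11, 7) = 77: x ≡ 72 (mod 77).
  Combine with x ≡ 8 (mod 9): since gcd(77, 9) = 1, we get a unique residue mod 693.
    Write x = 72 + 77·t and substitute into x ≡ 8 (mod 9): 77·t ≡ 8 − 72 = -64 (mod 9).
    Reduce coefficients mod 9: 5·t ≡ 8 (mod 9).
    The inverse of 5 mod 9 is 2 (since 5·2 = 10 = 1·9 + 1), so t ≡ 2·8 = 16 ≡ 7 (mod 9).
    Then x = 72 + 77·7 = 611, valid modulo lcm(77, 9) = 693: x ≡ 611 (mod 693).
Verify: 611 mod 11 = 6 ✓, 611 mod 7 = 2 ✓, 611 mod 9 = 8 ✓.

x ≡ 611 (mod 693).


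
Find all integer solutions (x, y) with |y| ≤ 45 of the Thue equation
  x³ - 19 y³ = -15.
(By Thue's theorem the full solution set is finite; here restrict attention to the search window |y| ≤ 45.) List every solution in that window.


The equation is x³ - 19y³ = -15. For fixed y, x³ = 19·y³ − 15, so a solution requires the RHS to be a perfect cube.
Strategy: iterate y from -45 to 45, compute RHS = 19·y³ − 15, and check whether it is a (positive or negative) perfect cube.
Check small values of y:
  y = 0: RHS = -15 is not a perfect cube.
  y = 1: RHS = 4 is not a perfect cube.
  y = -1: RHS = -34 is not a perfect cube.
  y = 2: RHS = 137 is not a perfect cube.
  y = -2: RHS = -167 is not a perfect cube.
  y = 3: RHS = 498 is not a perfect cube.
  y = -3: RHS = -528 is not a perfect cube.
Continuing the search up to |y| = 45 finds no solutions either.
No (x, y) in the scanned range satisfies the equation.

No integer solutions with |y| ≤ 45.


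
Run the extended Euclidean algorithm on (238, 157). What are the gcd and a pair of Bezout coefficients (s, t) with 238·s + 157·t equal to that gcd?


Euclidean algorithm on (238, 157) — divide until remainder is 0:
  238 = 1 · 157 + 81
  157 = 1 · 81 + 76
  81 = 1 · 76 + 5
  76 = 15 · 5 + 1
  5 = 5 · 1 + 0
gcd(238, 157) = 1.
Track Bezout coefficients alongside the remainders: start with r₀ = 238 = a·1 + b·0 (s = 1, t = 0) and r₁ = 157 = a·0 + b·1 (s = 0, t = 1); each new remainder r_{k+1} = r_{k-1} − q_k·r_k inherits s_{k+1} = s_{k-1} − q_k·s_k, t_{k+1} = t_{k-1} − q_k·t_k, so r_k = a·s_k + b·t_k at every step:
  q = 1: r = 81, s = 1 − 1·0 = 1, t = 0 − 1·1 = -1  (check: 238·1 + 157·(-1) = 81)
  q = 1: r = 76, s = 0 − 1·1 = -1, t = 1 − 1·(-1) = 2  (check: 238·(-1) + 157·2 = 76)
  q = 1: r = 5, s = 1 − 1·(-1) = 2, t = -1 − 1·2 = -3  (check: 238·2 + 157·(-3) = 5)
  q = 15: r = 1, s = -1 − 15·2 = -31, t = 2 − 15·(-3) = 47  (check: 238·(-31) + 157·47 = 1)
The row with r = 1 (the gcd) gives the Bezout coefficients s = -31, t = 47.
Result: 238 · (-31) + 157 · (47) = 1.

gcd(238, 157) = 1; s = -31, t = 47 (check: 238·(-31) + 157·47 = 1).


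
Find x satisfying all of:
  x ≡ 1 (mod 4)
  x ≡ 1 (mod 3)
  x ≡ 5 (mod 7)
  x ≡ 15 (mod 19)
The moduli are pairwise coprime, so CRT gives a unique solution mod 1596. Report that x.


Product of moduli M = 4 · 3 · 7 · 19 = 1596.
Merge one congruence at a time:
  Start: x ≡ 1 (mod 4).
  Combine with x ≡ 1 (mod 3); new modulus lcm = 12.
    Write x = 1 + 4·t and substitute into x ≡ 1 (mod 3): 4·t ≡ 1 − 1 = 0 (mod 3).
    Reduce coefficients mod 3: 1·t ≡ 0 (mod 3).
    So t ≡ 0 (mod 3).
    Then x = 1 + 4·0 = 1, valid modulo lcm(4, 3) = 12: x ≡ 1 (mod 12).
  Combine with x ≡ 5 (mod 7); new modulus lcm = 84.
    Write x = 1 + 12·t and substitute into x ≡ 5 (mod 7): 12·t ≡ 5 − 1 = 4 (mod 7).
    Reduce coefficients mod 7: 5·t ≡ 4 (mod 7).
    The inverse of 5 mod 7 is 3 (since 5·3 = 15 = 2·7 + 1), so t ≡ 3·4 = 12 ≡ 5 (mod 7).
    Then x = 1 + 12·5 = 61, valid modulo lcm(12, 7) = 84: x ≡ 61 (mod 84).
  Combine with x ≡ 15 (mod 19); new modulus lcm = 1596.
    Write x = 61 + 84·t and substitute into x ≡ 15 (mod 19): 84·t ≡ 15 − 61 = -46 (mod 19).
    Reduce coefficients mod 19: 8·t ≡ 11 (mod 19).
    The inverse of 8 mod 19 is 12 (since 8·12 = 96 = 5·19 + 1), so t ≡ 12·11 = 132 ≡ 18 (mod 19).
    Then x = 61 + 84·18 = 1573, valid modulo lcm(84, 19) = 1596: x ≡ 1573 (mod 1596).
Verify against each original: 1573 mod 4 = 1, 1573 mod 3 = 1, 1573 mod 7 = 5, 1573 mod 19 = 15.

x ≡ 1573 (mod 1596).


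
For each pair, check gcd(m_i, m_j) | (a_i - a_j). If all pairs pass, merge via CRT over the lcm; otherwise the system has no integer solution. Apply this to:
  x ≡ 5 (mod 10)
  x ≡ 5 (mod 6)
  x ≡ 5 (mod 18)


Moduli 10, 6, 18 are not pairwise coprime, so CRT works modulo lcm(m_i) when all pairwise compatibility conditions hold.
Pairwise compatibility: gcd(m_i, m_j) must divide a_i - a_j for every pair.
Merge one congruence at a time:
  Start: x ≡ 5 (mod 10).
  Combine with x ≡ 5 (mod 6): gcd(10, 6) = 2; 5 - 5 = 0, which IS divisible by 2, so compatible.
    Write x = 5 + 10·t and substitute into x ≡ 5 (mod 6): 10·t ≡ 5 − 5 = 0 (mod 6).
    Divide the congruence (and modulus) by g = 2: 5·t ≡ 0 (mod 3).
    Reduce coefficients mod 3: 2·t ≡ 0 (mod 3).
    The inverse of 2 mod 3 is 2 (since 2·2 = 4 = 1·3 + 1), so t ≡ 2·0 = 0 ≡ 0 (mod 3).
    Then x = 5 + 10·0 = 5, valid modulo lcm(10, 6) = 30: x ≡ 5 (mod 30).
  Combine with x ≡ 5 (mod 18): gcd(30, 18) = 6; 5 - 5 = 0, which IS divisible by 6, so compatible.
    Write x = 5 + 30·t and substitute into x ≡ 5 (mod 18): 30·t ≡ 5 − 5 = 0 (mod 18).
    Divide the congruence (and modulus) by g = 6: 5·t ≡ 0 (mod 3).
    Reduce coefficients mod 3: 2·t ≡ 0 (mod 3).
    The inverse of 2 mod 3 is 2 (since 2·2 = 4 = 1·3 + 1), so t ≡ 2·0 = 0 ≡ 0 (mod 3).
    Then x = 5 + 30·0 = 5, valid modulo lcm(30, 18) = 90: x ≡ 5 (mod 90).
Verify: 5 mod 10 = 5, 5 mod 6 = 5, 5 mod 18 = 5.

x ≡ 5 (mod 90).


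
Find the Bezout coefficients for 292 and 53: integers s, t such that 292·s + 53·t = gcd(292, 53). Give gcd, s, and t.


Euclidean algorithm on (292, 53) — divide until remainder is 0:
  292 = 5 · 53 + 27
  53 = 1 · 27 + 26
  27 = 1 · 26 + 1
  26 = 26 · 1 + 0
gcd(292, 53) = 1.
Track Bezout coefficients alongside the remainders: start with r₀ = 292 = a·1 + b·0 (s = 1, t = 0) and r₁ = 53 = a·0 + b·1 (s = 0, t = 1); each new remainder r_{k+1} = r_{k-1} − q_k·r_k inherits s_{k+1} = s_{k-1} − q_k·s_k, t_{k+1} = t_{k-1} − q_k·t_k, so r_k = a·s_k + b·t_k at every step:
  q = 5: r = 27, s = 1 − 5·0 = 1, t = 0 − 5·1 = -5  (check: 292·1 + 53·(-5) = 27)
  q = 1: r = 26, s = 0 − 1·1 = -1, t = 1 − 1·(-5) = 6  (check: 292·(-1) + 53·6 = 26)
  q = 1: r = 1, s = 1 − 1·(-1) = 2, t = -5 − 1·6 = -11  (check: 292·2 + 53·(-11) = 1)
The row with r = 1 (the gcd) gives the Bezout coefficients s = 2, t = -11.
Result: 292 · (2) + 53 · (-11) = 1.

gcd(292, 53) = 1; s = 2, t = -11 (check: 292·2 + 53·(-11) = 1).


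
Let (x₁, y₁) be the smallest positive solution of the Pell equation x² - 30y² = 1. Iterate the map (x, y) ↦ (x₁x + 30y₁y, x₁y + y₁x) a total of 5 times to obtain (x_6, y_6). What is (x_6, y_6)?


Step 1: Find the fundamental solution (x₁, y₁) of x² - 30y² = 1.
  Expand √30 as a continued fraction. a₀ = ⌊√30⌋ = 5; iterate m_{k+1} = d_k·a_k − m_k, d_{k+1} = (30 − m_{k+1}²)/d_k, a_{k+1} = ⌊(a₀ + m_{k+1})/d_{k+1}⌋ (starting m₀ = 0, d₀ = 1), with convergents p_k = a_k·p_{k-1} + p_{k-2}, q_k = a_k·q_{k-1} + q_{k-2} (p₋₁ = 1, q₋₁ = 0):
  k = 0: a₀ = 5; p₀/q₀ = 5/1; p₀² − 30·q₀² = 25 − 30 = -5.
  k = 1: m = 5, d = 5, a = ⌊(5 + 5)/5⌋ = 2; p/q = (2·5 + 1)/(2·1 + 0) = 11/2; p² − 30·q² = 121 − 120 = 1.
  The first convergent with p² − 30·q² = 1 gives the fundamental solution (x₁, y₁) = (11, 2).
Step 2: Apply the recurrence (x_{n+1}, y_{n+1}) = (x₁x_n + 30y₁y_n, x₁y_n + y₁x_n) repeatedly.
  From (x_1, y_1) = (11, 2): x_2 = 11·11 + 30·2·2 = 241; y_2 = 11·2 + 2·11 = 44.
  From (x_2, y_2) = (241, 44): x_3 = 11·241 + 30·2·44 = 5291; y_3 = 11·44 + 2·241 = 966.
  From (x_3, y_3) = (5291, 966): x_4 = 11·5291 + 30·2·966 = 116161; y_4 = 11·966 + 2·5291 = 21208.
  From (x_4, y_4) = (116161, 21208): x_5 = 11·116161 + 30·2·21208 = 2550251; y_5 = 11·21208 + 2·116161 = 465610.
  From (x_5, y_5) = (2550251, 465610): x_6 = 11·2550251 + 30·2·465610 = 55989361; y_6 = 11·465610 + 2·2550251 = 10222212.
Step 3: Verify x_6² - 30·y_6² = 3134808545188321 - 3134808545188320 = 1 (should be 1). ✓

(x_1, y_1) = (11, 2); (x_6, y_6) = (55989361, 10222212).


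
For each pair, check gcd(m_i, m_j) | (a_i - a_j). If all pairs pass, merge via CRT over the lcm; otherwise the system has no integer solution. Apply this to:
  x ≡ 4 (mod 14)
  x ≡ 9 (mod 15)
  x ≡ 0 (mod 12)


Moduli 14, 15, 12 are not pairwise coprime, so CRT works modulo lcm(m_i) when all pairwise compatibility conditions hold.
Pairwise compatibility: gcd(m_i, m_j) must divide a_i - a_j for every pair.
Merge one congruence at a time:
  Start: x ≡ 4 (mod 14).
  Combine with x ≡ 9 (mod 15): gcd(14, 15) = 1; 9 - 4 = 5, which IS divisible by 1, so compatible.
    Write x = 4 + 14·t and substitute into x ≡ 9 (mod 15): 14·t ≡ 9 − 4 = 5 (mod 15).
    The inverse of 14 mod 15 is 14 (since 14·14 = 196 = 13·15 + 1), so t ≡ 14·5 = 70 ≡ 10 (mod 15).
    Then x = 4 + 14·10 = 144, valid modulo lcm(14, 15) = 210: x ≡ 144 (mod 210).
  Combine with x ≡ 0 (mod 12): gcd(210, 12) = 6; 0 - 144 = -144, which IS divisible by 6, so compatible.
    Write x = 144 + 210·t and substitute into x ≡ 0 (mod 12): 210·t ≡ 0 − 144 = -144 (mod 12).
    Divide the congruence (and modulus) by g = 6: 35·t ≡ -24 (mod 2).
    Reduce coefficients mod 2: 1·t ≡ 0 (mod 2).
    So t ≡ 0 (mod 2).
    Then x = 144 + 210·0 = 144, valid modulo lcm(210, 12) = 420: x ≡ 144 (mod 420).
Verify: 144 mod 14 = 4, 144 mod 15 = 9, 144 mod 12 = 0.

x ≡ 144 (mod 420).


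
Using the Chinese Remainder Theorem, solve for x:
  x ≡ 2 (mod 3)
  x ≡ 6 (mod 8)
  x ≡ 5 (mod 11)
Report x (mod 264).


Moduli 3, 8, 11 are pairwise coprime; by CRT there is a unique solution modulo M = 3 · 8 · 11 = 264.
Solve pairwise, accumulating the modulus:
  Start with x ≡ 2 (mod 3).
  Combine with x ≡ 6 (mod 8): since gcd(3, 8) = 1, we get a unique residue mod 24.
    Write x = 2 + 3·t and substitute into x ≡ 6 (mod 8): 3·t ≡ 6 − 2 = 4 (mod 8).
    The inverse of 3 mod 8 is 3 (since 3·3 = 9 = 1·8 + 1), so t ≡ 3·4 = 12 ≡ 4 (mod 8).
    Then x = 2 + 3·4 = 14, valid modulo lcm(3, 8) = 24: x ≡ 14 (mod 24).
  Combine with x ≡ 5 (mod 11): since gcd(24, 11) = 1, we get a unique residue mod 264.
    Write x = 14 + 24·t and substitute into x ≡ 5 (mod 11): 24·t ≡ 5 − 14 = -9 (mod 11).
    Reduce coefficients mod 11: 2·t ≡ 2 (mod 11).
    The inverse of 2 mod 11 is 6 (since 2·6 = 12 = 1·11 + 1), so t ≡ 6·2 = 12 ≡ 1 (mod 11).
    Then x = 14 + 24·1 = 38, valid modulo lcm(24, 11) = 264: x ≡ 38 (mod 264).
Verify: 38 mod 3 = 2 ✓, 38 mod 8 = 6 ✓, 38 mod 11 = 5 ✓.

x ≡ 38 (mod 264).


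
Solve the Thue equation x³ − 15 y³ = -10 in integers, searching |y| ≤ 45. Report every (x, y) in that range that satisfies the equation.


The equation is x³ - 15y³ = -10. For fixed y, x³ = 15·y³ − 10, so a solution requires the RHS to be a perfect cube.
Strategy: iterate y from -45 to 45, compute RHS = 15·y³ − 10, and check whether it is a (positive or negative) perfect cube.
Check small values of y:
  y = 0: RHS = -10 is not a perfect cube.
  y = 1: RHS = 5 is not a perfect cube.
  y = -1: RHS = -25 is not a perfect cube.
  y = 2: RHS = 110 is not a perfect cube.
  y = -2: RHS = -130 is not a perfect cube.
  y = 3: RHS = 395 is not a perfect cube.
  y = -3: RHS = -415 is not a perfect cube.
Continuing the search up to |y| = 45 finds no solutions either.
No (x, y) in the scanned range satisfies the equation.

No integer solutions with |y| ≤ 45.


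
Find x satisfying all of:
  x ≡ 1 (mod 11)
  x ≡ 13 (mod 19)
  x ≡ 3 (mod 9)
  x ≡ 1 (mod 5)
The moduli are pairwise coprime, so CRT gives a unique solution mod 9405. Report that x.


Product of moduli M = 11 · 19 · 9 · 5 = 9405.
Merge one congruence at a time:
  Start: x ≡ 1 (mod 11).
  Combine with x ≡ 13 (mod 19); new modulus lcm = 209.
    Write x = 1 + 11·t and substitute into x ≡ 13 (mod 19): 11·t ≡ 13 − 1 = 12 (mod 19).
    The inverse of 11 mod 19 is 7 (since 11·7 = 77 = 4·19 + 1), so t ≡ 7·12 = 84 ≡ 8 (mod 19).
    Then x = 1 + 11·8 = 89, valid modulo lcm(11, 19) = 209: x ≡ 89 (mod 209).
  Combine with x ≡ 3 (mod 9); new modulus lcm = 1881.
    Write x = 89 + 209·t and substitute into x ≡ 3 (mod 9): 209·t ≡ 3 − 89 = -86 (mod 9).
    Reduce coefficients mod 9: 2·t ≡ 4 (mod 9).
    The inverse of 2 mod 9 is 5 (since 2·5 = 10 = 1·9 + 1), so t ≡ 5·4 = 20 ≡ 2 (mod 9).
    Then x = 89 + 209·2 = 507, valid modulo lcm(209, 9) = 1881: x ≡ 507 (mod 1881).
  Combine with x ≡ 1 (mod 5); new modulus lcm = 9405.
    Write x = 507 + 1881·t and substitute into x ≡ 1 (mod 5): 1881·t ≡ 1 − 507 = -506 (mod 5).
    Reduce coefficients mod 5: 1·t ≡ 4 (mod 5).
    So t ≡ 4 (mod 5).
    Then x = 507 + 1881·4 = 8031, valid modulo lcm(1881, 5) = 9405: x ≡ 8031 (mod 9405).
Verify against each original: 8031 mod 11 = 1, 8031 mod 19 = 13, 8031 mod 9 = 3, 8031 mod 5 = 1.

x ≡ 8031 (mod 9405).
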